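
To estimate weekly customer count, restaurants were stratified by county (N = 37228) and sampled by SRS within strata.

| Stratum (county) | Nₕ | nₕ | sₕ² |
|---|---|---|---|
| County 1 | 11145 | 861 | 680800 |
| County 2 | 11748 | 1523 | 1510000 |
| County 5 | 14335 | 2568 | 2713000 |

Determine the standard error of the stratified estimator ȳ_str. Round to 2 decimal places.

16.73

Var(ȳ_str) = Σₕ Wₕ²(1 − fₕ)sₕ²/nₕ with Wₕ = Nₕ/N, N = 37228.
County 1: Wₕ = 0.29937144; term = 0.29937144²·(1 − 0.07725437)·680800/861 = 65.391173.
County 2: Wₕ = 0.31556893; term = 0.31556893²·(1 − 0.12963909)·1510000/1523 = 85.933972.
County 5: Wₕ = 0.38505963; term = 0.38505963²·(1 − 0.17914196)·2713000/2568 = 128.5816.
Sum = 279.90675.
SE = √(279.90675) = 16.73.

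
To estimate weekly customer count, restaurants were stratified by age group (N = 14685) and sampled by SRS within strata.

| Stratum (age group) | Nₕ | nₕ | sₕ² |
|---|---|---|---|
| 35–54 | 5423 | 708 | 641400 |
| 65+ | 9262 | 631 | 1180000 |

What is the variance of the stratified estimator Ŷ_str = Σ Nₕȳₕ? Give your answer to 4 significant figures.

Var(Ŷ_str) = Σₕ Nₕ²(1 − fₕ)sₕ²/nₕ.
35–54: 5423²·(1 − 708/5423)·641400/708 = 2.3164184 × 10^10.
65+: 9262²·(1 − 631/9262)·1180000/631 = 1.494922 × 10^11.
Sum = 1.7265638 × 10^11.

1.727 × 10^11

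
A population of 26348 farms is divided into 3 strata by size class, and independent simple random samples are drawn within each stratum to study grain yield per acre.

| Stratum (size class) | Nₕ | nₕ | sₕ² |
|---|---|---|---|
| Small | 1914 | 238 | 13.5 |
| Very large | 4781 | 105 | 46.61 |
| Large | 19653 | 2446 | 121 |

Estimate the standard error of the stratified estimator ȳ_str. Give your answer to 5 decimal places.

0.19661

Var(ȳ_str) = Σₕ Wₕ²(1 − fₕ)sₕ²/nₕ with Wₕ = Nₕ/N, N = 26348.
Small: Wₕ = 0.07264308; term = 0.07264308²·(1 − 0.12434692)·13.5/238 = 2.6210629 × 10^-4.
Very large: Wₕ = 0.18145590; term = 0.18145590²·(1 − 0.02196193)·46.61/105 = 0.014295118.
Large: Wₕ = 0.74590102; term = 0.74590102²·(1 − 0.12445937)·121/2446 = 0.024097258.
Sum = 0.038654482.
SE = √(0.038654482) = 0.19661.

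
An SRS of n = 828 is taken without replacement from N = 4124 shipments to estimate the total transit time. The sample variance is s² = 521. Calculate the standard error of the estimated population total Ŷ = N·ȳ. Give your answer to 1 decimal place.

2924.5

Var(Ŷ) = N²·Var(ȳ) = N²·(1 − n/N)·s²/n.
f = 828/4124 = 0.20077595; Var(ȳ) = 0.79922405·521/828 = 0.5028934.
Var(Ŷ) = 4124² · 0.5028934 = 8.5528971 × 10^6.
SE(Ŷ) = √(8.5528971 × 10^6) = 2924.5.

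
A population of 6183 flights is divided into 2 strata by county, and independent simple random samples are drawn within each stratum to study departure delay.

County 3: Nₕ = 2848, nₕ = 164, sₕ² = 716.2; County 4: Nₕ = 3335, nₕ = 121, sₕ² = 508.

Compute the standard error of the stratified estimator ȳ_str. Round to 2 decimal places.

Var(ȳ_str) = Σₕ Wₕ²(1 − fₕ)sₕ²/nₕ with Wₕ = Nₕ/N, N = 6183.
County 3: Wₕ = 0.46061782; term = 0.46061782²·(1 − 0.05758427)·716.2/164 = 0.8732015.
County 4: Wₕ = 0.53938218; term = 0.53938218²·(1 − 0.03628186)·508/121 = 1.1771222.
Sum = 2.0503237.
SE = √(2.0503237) = 1.43.

1.43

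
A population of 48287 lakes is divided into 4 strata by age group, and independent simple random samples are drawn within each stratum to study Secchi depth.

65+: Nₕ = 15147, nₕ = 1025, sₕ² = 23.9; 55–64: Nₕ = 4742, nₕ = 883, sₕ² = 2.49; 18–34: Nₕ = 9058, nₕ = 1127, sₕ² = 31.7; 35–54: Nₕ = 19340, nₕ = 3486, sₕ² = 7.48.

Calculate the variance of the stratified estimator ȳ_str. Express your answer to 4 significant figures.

Var(ȳ_str) = Σₕ Wₕ²(1 − fₕ)sₕ²/nₕ with Wₕ = Nₕ/N, N = 48287.
65+: Wₕ = 0.31368691; term = 0.31368691²·(1 − 0.06767017)·23.9/1025 = 0.0021391263.
55–64: Wₕ = 0.09820449; term = 0.09820449²·(1 − 0.18620835)·2.49/883 = 2.2131687 × 10^-5.
18–34: Wₕ = 0.18758672; term = 0.18758672²·(1 − 0.12442040)·31.7/1127 = 8.6663288 × 10^-4.
35–54: Wₕ = 0.40052188; term = 0.40052188²·(1 − 0.18024819)·7.48/3486 = 2.8216886 × 10^-4.
Sum = 0.0033100597.

0.003310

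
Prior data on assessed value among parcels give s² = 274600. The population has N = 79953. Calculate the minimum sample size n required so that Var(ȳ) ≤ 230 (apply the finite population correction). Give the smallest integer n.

Without fpc, n₀ = s²/D = 274600/230 = 1193.9130.
With fpc, (1 − n/N)·s²/n ≤ D requires n ≥ n₀/(1 + n₀/N) = 1193.9130/(1 + 1193.9130/79953) = 1176.3470.
Rounding up, n = 1177.

1177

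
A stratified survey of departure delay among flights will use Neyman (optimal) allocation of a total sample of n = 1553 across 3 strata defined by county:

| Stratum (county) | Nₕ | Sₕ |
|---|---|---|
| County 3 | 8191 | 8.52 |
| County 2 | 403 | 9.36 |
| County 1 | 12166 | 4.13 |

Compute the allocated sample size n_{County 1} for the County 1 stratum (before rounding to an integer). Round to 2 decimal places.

630.28

Neyman allocation: nₕ = n·NₕSₕ / Σⱼ NⱼSⱼ.
Σ NⱼSⱼ = 8191·8.52 + 403·9.36 + 12166·4.13 = 123804.98.
n_{County 1} = 1553·12166·4.13 / 123804.98 = 630.28.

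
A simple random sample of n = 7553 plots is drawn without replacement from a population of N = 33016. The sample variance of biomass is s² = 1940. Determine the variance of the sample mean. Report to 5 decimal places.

Under SRS without replacement, Var(ȳ) = (1 − f)·s²/n with f = n/N = 7553/33016 = 0.22876787.
Var(ȳ) = (1 − 0.22876787)·1940/7553 = 0.77123213·0.25685158 = 0.19809219.

0.19809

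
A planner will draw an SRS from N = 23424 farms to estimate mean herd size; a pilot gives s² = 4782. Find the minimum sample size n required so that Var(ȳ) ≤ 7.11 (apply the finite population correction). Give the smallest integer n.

Without fpc, n₀ = s²/D = 4782/7.11 = 672.5738.
With fpc, (1 − n/N)·s²/n ≤ D requires n ≥ n₀/(1 + n₀/N) = 672.5738/(1 + 672.5738/23424) = 653.8012.
Rounding up, n = 654.

654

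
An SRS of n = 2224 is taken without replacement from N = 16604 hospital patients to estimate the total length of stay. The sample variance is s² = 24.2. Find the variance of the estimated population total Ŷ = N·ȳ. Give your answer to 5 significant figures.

Var(Ŷ) = N²·Var(ȳ) = N²·(1 − n/N)·s²/n.
f = 2224/16604 = 0.13394363; Var(ȳ) = 0.86605637·24.2/2224 = 0.0094238148.
Var(Ŷ) = 16604² · 0.0094238148 = 2.598078 × 10^6.

2.5981 × 10^6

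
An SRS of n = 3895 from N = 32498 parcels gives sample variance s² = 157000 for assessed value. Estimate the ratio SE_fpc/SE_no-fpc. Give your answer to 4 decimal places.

0.9382

f = n/N = 3895/32498 = 0.11985353.
SE_no-fpc = √(s²/n) = 6.348865; SE_fpc = √((1−f)s²/n) = 5.956259.
Ratio = √(1−f) = 0.93816122.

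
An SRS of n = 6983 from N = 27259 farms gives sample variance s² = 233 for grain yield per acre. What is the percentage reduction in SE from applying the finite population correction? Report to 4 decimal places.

13.7546

f = n/N = 6983/27259 = 0.25617227.
SE_no-fpc = √(s²/n) = 0.18266567; SE_fpc = √((1−f)s²/n) = 0.15754083.
Ratio = √(1−f) = 0.86245448. Reduction = 100·(1 − 0.86245448) = 13.7546%.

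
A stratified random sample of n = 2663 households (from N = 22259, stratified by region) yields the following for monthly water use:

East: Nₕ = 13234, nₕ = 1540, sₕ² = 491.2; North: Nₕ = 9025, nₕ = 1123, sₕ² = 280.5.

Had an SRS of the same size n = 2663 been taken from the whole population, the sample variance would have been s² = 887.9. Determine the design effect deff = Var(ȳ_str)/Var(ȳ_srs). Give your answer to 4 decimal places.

Var(ȳ_str) = Σ Wₕ²(1−fₕ)sₕ²/nₕ with Wₕ = Nₕ/22259:
  East: (13234/22259)²·(1−1540/13234)·491.2/1540 = 0.099627804
  North: (9025/22259)²·(1−1123/9025)·280.5/1123 = 0.035952248
  → Var(ȳ_str) = 0.13558005.
Var(ȳ_srs) = (1 − 2663/22259)·887.9/2663 = 0.29353147.
deff = 0.13558005 / 0.29353147 = 0.4619.

0.4619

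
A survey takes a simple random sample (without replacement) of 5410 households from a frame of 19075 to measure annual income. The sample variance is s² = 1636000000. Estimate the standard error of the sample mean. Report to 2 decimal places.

Under SRS without replacement, Var(ȳ) = (1 − f)·s²/n with f = n/N = 5410/19075 = 0.28361730.
Var(ȳ) = (1 − 0.28361730)·1636000000/5410 = 0.71638270·302402.96 = 216636.25.
SE(ȳ) = √(216636.25) = 465.44.

465.44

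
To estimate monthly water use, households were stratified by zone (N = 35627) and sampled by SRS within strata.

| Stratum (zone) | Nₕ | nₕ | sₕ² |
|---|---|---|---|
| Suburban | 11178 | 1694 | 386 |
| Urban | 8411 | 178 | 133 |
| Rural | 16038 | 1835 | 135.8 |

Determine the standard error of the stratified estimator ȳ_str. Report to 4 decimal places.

Var(ȳ_str) = Σₕ Wₕ²(1 − fₕ)sₕ²/nₕ with Wₕ = Nₕ/N, N = 35627.
Suburban: Wₕ = 0.31375081; term = 0.31375081²·(1 − 0.15154768)·386/1694 = 0.019031413.
Urban: Wₕ = 0.23608499; term = 0.23608499²·(1 − 0.02116276)·133/178 = 0.040764196.
Rural: Wₕ = 0.45016420; term = 0.45016420²·(1 − 0.11441576)·135.8/1835 = 0.013281144.
Sum = 0.073076753.
SE = √(0.073076753) = 0.2703.

0.2703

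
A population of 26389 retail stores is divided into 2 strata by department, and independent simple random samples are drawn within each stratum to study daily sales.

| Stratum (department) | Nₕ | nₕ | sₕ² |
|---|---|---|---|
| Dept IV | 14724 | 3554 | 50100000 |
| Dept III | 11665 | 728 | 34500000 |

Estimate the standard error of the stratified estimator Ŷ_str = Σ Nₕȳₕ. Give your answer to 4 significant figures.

2.892 × 10^6

Var(Ŷ_str) = Σₕ Nₕ²(1 − fₕ)sₕ²/nₕ.
Dept IV: 14724²·(1 − 3554/14724)·50100000/3554 = 2.3184583 × 10^12.
Dept III: 11665²·(1 − 728/11665)·34500000/728 = 6.0460352 × 10^12.
Sum = 8.3644935 × 10^12.
SE = √(8.3644935 × 10^12) = 2.892 × 10^6.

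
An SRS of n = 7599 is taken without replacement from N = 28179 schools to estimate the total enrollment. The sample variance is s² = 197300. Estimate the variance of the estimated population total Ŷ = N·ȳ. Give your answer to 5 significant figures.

Var(Ŷ) = N²·Var(ȳ) = N²·(1 − n/N)·s²/n.
f = 7599/28179 = 0.26966890; Var(ȳ) = 0.73033110·197300/7599 = 18.962275.
Var(Ŷ) = 28179² · 18.962275 = 1.5057109 × 10^10.

1.5057 × 10^10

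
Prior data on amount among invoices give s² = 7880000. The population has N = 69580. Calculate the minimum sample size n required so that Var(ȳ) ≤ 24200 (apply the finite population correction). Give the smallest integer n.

Without fpc, n₀ = s²/D = 7880000/24200 = 325.6198.
With fpc, (1 − n/N)·s²/n ≤ D requires n ≥ n₀/(1 + n₀/N) = 325.6198/(1 + 325.6198/69580) = 324.1031.
Rounding up, n = 325.

325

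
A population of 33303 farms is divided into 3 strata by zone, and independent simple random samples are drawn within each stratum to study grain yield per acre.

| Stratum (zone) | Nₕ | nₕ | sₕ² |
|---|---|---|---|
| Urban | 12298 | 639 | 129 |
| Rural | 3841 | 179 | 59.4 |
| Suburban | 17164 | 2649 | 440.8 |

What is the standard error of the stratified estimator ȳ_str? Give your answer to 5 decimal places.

Var(ȳ_str) = Σₕ Wₕ²(1 − fₕ)sₕ²/nₕ with Wₕ = Nₕ/N, N = 33303.
Urban: Wₕ = 0.36927604; term = 0.36927604²·(1 − 0.05195967)·129/639 = 0.026098643.
Rural: Wₕ = 0.11533495; term = 0.11533495²·(1 − 0.04660245)·59.4/179 = 0.0042085195.
Suburban: Wₕ = 0.51538900; term = 0.51538900²·(1 − 0.15433465)·440.8/2649 = 0.037379067.
Sum = 0.06768623.
SE = √(0.06768623) = 0.26017.

0.26017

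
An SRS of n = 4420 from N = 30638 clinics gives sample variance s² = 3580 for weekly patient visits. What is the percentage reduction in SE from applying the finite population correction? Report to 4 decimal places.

7.4941

f = n/N = 4420/30638 = 0.14426529.
SE_no-fpc = √(s²/n) = 0.89997486; SE_fpc = √((1−f)s²/n) = 0.83253012.
Ratio = √(1−f) = 0.92505930. Reduction = 100·(1 − 0.92505930) = 7.4941%.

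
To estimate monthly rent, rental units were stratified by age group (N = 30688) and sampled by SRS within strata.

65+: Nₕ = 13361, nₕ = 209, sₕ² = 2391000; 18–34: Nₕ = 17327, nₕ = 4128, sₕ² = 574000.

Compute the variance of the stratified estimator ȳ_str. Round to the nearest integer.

2168

Var(ȳ_str) = Σₕ Wₕ²(1 − fₕ)sₕ²/nₕ with Wₕ = Nₕ/N, N = 30688.
65+: Wₕ = 0.43538191; term = 0.43538191²·(1 − 0.01564254)·2391000/209 = 2134.651.
18–34: Wₕ = 0.56461809; term = 0.56461809²·(1 − 0.23824090)·574000/4128 = 33.767541.
Sum = 2168.4185.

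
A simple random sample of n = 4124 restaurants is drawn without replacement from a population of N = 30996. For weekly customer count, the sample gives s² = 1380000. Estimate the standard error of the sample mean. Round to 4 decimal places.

17.0325

Under SRS without replacement, Var(ȳ) = (1 − f)·s²/n with f = n/N = 4124/30996 = 0.13304943.
Var(ȳ) = (1 − 0.13304943)·1380000/4124 = 0.86695057·334.62658 = 290.1047.
SE(ȳ) = √(290.1047) = 17.0325.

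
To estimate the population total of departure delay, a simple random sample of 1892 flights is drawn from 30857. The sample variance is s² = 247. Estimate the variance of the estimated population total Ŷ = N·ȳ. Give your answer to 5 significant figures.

Var(Ŷ) = N²·Var(ȳ) = N²·(1 − n/N)·s²/n.
f = 1892/30857 = 0.06131510; Var(ȳ) = 0.93868490·247/1892 = 0.12254502.
Var(Ŷ) = 30857² · 0.12254502 = 1.1668179 × 10^8.

1.1668 × 10^8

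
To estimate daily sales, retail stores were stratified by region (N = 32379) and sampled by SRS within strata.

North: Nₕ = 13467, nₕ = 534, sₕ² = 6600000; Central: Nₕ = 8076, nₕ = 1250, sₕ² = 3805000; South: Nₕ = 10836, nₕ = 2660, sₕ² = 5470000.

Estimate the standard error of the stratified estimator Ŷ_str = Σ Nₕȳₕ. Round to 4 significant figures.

Var(Ŷ_str) = Σₕ Nₕ²(1 − fₕ)sₕ²/nₕ.
North: 13467²·(1 − 534/13467)·6600000/534 = 2.152647 × 10^12.
Central: 8076²·(1 − 1250/8076)·3805000/1250 = 1.6780591 × 10^11.
South: 10836²·(1 − 2660/10836)·5470000/2660 = 1.8218624 × 10^11.
Sum = 2.5026392 × 10^12.
SE = √(2.5026392 × 10^12) = 1.582 × 10^6.

1.582 × 10^6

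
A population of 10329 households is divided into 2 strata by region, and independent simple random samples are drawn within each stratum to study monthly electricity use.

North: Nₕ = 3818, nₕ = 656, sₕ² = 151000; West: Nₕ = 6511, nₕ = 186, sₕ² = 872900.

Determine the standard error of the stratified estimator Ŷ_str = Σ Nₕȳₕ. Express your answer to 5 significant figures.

Var(Ŷ_str) = Σₕ Nₕ²(1 − fₕ)sₕ²/nₕ.
North: 3818²·(1 − 656/3818)·151000/656 = 2.7788871 × 10^9.
West: 6511²·(1 − 186/6511)·872900/186 = 1.9326792 × 10^11.
Sum = 1.9604681 × 10^11.
SE = √(1.9604681 × 10^11) = 442770.

442770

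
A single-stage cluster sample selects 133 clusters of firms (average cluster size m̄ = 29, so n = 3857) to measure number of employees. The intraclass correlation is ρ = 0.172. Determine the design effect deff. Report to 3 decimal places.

5.816

deff = 1 + (29 − 1)·0.172 = 1 + 4.816 = 5.816.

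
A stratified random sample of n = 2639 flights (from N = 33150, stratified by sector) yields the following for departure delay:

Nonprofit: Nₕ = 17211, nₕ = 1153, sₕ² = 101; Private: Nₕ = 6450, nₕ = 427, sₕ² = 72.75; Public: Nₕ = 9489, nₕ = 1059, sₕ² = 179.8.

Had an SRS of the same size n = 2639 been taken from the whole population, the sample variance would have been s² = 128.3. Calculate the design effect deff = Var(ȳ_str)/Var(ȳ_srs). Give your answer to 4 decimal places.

Var(ȳ_str) = Σ Wₕ²(1−fₕ)sₕ²/nₕ with Wₕ = Nₕ/33150:
  Nonprofit: (17211/33150)²·(1−1153/17211)·101/1153 = 0.022030409
  Private: (6450/33150)²·(1−427/6450)·72.75/427 = 0.0060229691
  Public: (9489/33150)²·(1−1059/9489)·179.8/1059 = 0.012358754
  → Var(ȳ_str) = 0.040412132.
Var(ȳ_srs) = (1 − 2639/33150)·128.3/2639 = 0.044746614.
deff = 0.040412132 / 0.044746614 = 0.9031.

0.9031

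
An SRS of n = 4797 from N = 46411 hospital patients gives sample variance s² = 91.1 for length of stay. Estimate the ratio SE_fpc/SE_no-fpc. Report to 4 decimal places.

f = n/N = 4797/46411 = 0.10335912.
SE_no-fpc = √(s²/n) = 0.13780797; SE_fpc = √((1−f)s²/n) = 0.13049191.
Ratio = √(1−f) = 0.94691123.

0.9469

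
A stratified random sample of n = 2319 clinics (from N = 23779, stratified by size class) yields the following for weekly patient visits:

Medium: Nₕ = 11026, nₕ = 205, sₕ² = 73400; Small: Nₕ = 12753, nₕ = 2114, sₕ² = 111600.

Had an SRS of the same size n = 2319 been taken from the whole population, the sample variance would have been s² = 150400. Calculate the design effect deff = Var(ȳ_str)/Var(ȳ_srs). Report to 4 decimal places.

Var(ȳ_str) = Σ Wₕ²(1−fₕ)sₕ²/nₕ with Wₕ = Nₕ/23779:
  Medium: (11026/23779)²·(1−205/11026)·73400/205 = 75.551034
  Small: (12753/23779)²·(1−2114/12753)·111600/2114 = 12.667334
  → Var(ȳ_str) = 88.218368.
Var(ȳ_srs) = (1 − 2319/23779)·150400/2319 = 58.530633.
deff = 88.218368 / 58.530633 = 1.5072.

1.5072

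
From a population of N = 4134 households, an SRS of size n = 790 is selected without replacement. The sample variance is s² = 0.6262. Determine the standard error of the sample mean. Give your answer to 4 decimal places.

Under SRS without replacement, Var(ȳ) = (1 − f)·s²/n with f = n/N = 790/4134 = 0.19109821.
Var(ȳ) = (1 − 0.19109821)·0.6262/790 = 0.80890179·7.9265823 × 10^-4 = 6.4118266 × 10^-4.
SE(ȳ) = √(6.4118266 × 10^-4) = 0.0253.

0.0253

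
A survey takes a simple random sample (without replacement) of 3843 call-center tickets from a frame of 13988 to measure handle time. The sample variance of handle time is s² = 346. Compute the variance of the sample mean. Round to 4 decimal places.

Under SRS without replacement, Var(ȳ) = (1 − f)·s²/n with f = n/N = 3843/13988 = 0.27473549.
Var(ȳ) = (1 − 0.27473549)·346/3843 = 0.72526451·0.090033828 = 0.06529834.

0.0653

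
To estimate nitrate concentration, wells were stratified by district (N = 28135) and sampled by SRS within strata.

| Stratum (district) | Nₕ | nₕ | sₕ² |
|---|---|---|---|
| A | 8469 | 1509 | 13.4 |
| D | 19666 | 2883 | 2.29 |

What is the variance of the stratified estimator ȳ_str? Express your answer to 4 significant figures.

9.924 × 10^-4

Var(ȳ_str) = Σₕ Wₕ²(1 − fₕ)sₕ²/nₕ with Wₕ = Nₕ/N, N = 28135.
A: Wₕ = 0.30101297; term = 0.30101297²·(1 − 0.17817924)·13.4/1509 = 6.6124605 × 10^-4.
D: Wₕ = 0.69898703; term = 0.69898703²·(1 − 0.14659819)·2.29/2883 = 3.3119413 × 10^-4.
Sum = 9.9244018 × 10^-4.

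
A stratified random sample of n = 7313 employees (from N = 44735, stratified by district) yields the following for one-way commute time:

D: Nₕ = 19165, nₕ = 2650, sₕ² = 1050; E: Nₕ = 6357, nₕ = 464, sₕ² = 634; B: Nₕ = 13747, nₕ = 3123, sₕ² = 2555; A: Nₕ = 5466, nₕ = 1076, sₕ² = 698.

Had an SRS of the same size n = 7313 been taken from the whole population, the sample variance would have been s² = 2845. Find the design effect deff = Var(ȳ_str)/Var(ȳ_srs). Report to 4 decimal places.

Var(ȳ_str) = Σ Wₕ²(1−fₕ)sₕ²/nₕ with Wₕ = Nₕ/44735:
  D: (19165/44735)²·(1−2650/19165)·1050/2650 = 0.062666573
  E: (6357/44735)²·(1−464/6357)·634/464 = 0.02557791
  B: (13747/44735)²·(1−3123/13747)·2555/3123 = 0.059706283
  A: (5466/44735)²·(1−1076/5466)·698/1076 = 0.0077782593
  → Var(ȳ_str) = 0.15572903.
Var(ȳ_srs) = (1 − 7313/44735)·2845/7313 = 0.32543649.
deff = 0.15572903 / 0.32543649 = 0.4785.

0.4785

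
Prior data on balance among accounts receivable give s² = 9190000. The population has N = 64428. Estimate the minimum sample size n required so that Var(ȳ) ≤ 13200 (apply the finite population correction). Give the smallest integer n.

689

Without fpc, n₀ = s²/D = 9190000/13200 = 696.2121.
With fpc, (1 − n/N)·s²/n ≤ D requires n ≥ n₀/(1 + n₀/N) = 696.2121/(1 + 696.2121/64428) = 688.7692.
Rounding up, n = 689.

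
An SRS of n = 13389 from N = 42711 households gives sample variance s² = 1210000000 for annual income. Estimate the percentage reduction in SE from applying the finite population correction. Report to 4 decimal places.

f = n/N = 13389/42711 = 0.31347896.
SE_no-fpc = √(s²/n) = 300.62051; SE_fpc = √((1−f)s²/n) = 249.08383.
Ratio = √(1−f) = 0.82856565. Reduction = 100·(1 − 0.82856565) = 17.1434%.

17.1434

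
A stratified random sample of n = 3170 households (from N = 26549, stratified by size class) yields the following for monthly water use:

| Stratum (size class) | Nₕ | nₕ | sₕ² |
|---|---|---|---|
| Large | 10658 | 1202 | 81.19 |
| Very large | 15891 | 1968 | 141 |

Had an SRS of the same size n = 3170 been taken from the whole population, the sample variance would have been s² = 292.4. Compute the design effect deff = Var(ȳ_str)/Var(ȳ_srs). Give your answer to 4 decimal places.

Var(ȳ_str) = Σ Wₕ²(1−fₕ)sₕ²/nₕ with Wₕ = Nₕ/26549:
  Large: (10658/26549)²·(1−1202/10658)·81.19/1202 = 0.0096579492
  Very large: (15891/26549)²·(1−1968/15891)·141/1968 = 0.0224896
  → Var(ȳ_str) = 0.032147549.
Var(ȳ_srs) = (1 − 3170/26549)·292.4/3170 = 0.08122615.
deff = 0.032147549 / 0.08122615 = 0.3958.

0.3958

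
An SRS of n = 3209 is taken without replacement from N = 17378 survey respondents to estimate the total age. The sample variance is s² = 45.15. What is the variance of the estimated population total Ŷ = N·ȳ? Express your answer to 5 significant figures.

Var(Ŷ) = N²·Var(ȳ) = N²·(1 − n/N)·s²/n.
f = 3209/17378 = 0.18465876; Var(ȳ) = 0.81534124·45.15/3209 = 0.011471691.
Var(Ŷ) = 17378² · 0.011471691 = 3.464392 × 10^6.

3.4644 × 10^6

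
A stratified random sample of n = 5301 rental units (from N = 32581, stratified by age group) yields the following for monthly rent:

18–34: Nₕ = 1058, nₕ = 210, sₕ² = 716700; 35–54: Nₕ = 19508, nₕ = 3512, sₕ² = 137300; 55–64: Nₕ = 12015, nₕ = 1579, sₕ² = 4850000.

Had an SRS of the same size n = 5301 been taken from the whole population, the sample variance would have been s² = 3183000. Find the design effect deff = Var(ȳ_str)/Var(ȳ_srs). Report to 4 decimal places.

0.7503

Var(ȳ_str) = Σ Wₕ²(1−fₕ)sₕ²/nₕ with Wₕ = Nₕ/32581:
  18–34: (1058/32581)²·(1−210/1058)·716700/210 = 2.8845018
  35–54: (19508/32581)²·(1−3512/19508)·137300/3512 = 11.492416
  55–64: (12015/32581)²·(1−1579/12015)·4850000/1579 = 362.81784
  → Var(ȳ_str) = 377.19476.
Var(ȳ_srs) = (1 − 5301/32581)·3183000/5301 = 502.75777.
deff = 377.19476 / 502.75777 = 0.7503.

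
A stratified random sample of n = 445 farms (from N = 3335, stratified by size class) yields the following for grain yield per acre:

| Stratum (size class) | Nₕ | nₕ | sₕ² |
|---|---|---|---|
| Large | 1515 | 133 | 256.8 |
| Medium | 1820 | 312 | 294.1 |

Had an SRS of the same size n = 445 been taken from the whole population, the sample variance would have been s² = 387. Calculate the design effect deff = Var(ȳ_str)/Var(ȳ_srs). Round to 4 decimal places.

Var(ȳ_str) = Σ Wₕ²(1−fₕ)sₕ²/nₕ with Wₕ = Nₕ/3335:
  Large: (1515/3335)²·(1−133/1515)·256.8/133 = 0.36347319
  Medium: (1820/3335)²·(1−312/1820)·294.1/312 = 0.23260631
  → Var(ȳ_str) = 0.5960795.
Var(ȳ_srs) = (1 − 445/3335)·387/445 = 0.75362094.
deff = 0.5960795 / 0.75362094 = 0.7910.

0.7910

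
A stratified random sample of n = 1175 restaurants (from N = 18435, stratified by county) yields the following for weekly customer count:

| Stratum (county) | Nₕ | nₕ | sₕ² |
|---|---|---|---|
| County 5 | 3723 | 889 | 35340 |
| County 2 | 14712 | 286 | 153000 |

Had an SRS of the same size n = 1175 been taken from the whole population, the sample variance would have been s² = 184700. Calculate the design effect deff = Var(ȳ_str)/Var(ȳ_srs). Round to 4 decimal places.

2.2784

Var(ȳ_str) = Σ Wₕ²(1−fₕ)sₕ²/nₕ with Wₕ = Nₕ/18435:
  County 5: (3723/18435)²·(1−889/3723)·35340/889 = 1.2341598
  County 2: (14712/18435)²·(1−286/14712)·153000/286 = 334.08483
  → Var(ȳ_str) = 335.31899.
Var(ȳ_srs) = (1 − 1175/18435)·184700/1175 = 147.1725.
deff = 335.31899 / 147.1725 = 2.2784.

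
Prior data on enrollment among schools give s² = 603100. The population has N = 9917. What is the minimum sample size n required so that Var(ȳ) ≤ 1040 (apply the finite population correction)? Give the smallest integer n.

548

Without fpc, n₀ = s²/D = 603100/1040 = 579.9038.
With fpc, (1 − n/N)·s²/n ≤ D requires n ≥ n₀/(1 + n₀/N) = 579.9038/(1 + 579.9038/9917) = 547.8669.
Rounding up, n = 548.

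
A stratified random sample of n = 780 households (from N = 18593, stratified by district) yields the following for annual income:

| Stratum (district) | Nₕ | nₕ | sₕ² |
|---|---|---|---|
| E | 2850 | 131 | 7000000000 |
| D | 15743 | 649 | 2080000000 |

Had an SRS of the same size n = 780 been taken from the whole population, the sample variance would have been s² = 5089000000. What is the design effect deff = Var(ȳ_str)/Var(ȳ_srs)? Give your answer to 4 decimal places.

Var(ȳ_str) = Σ Wₕ²(1−fₕ)sₕ²/nₕ with Wₕ = Nₕ/18593:
  E: (2850/18593)²·(1−131/2850)·7000000000/131 = 1.1977933 × 10^6
  D: (15743/18593)²·(1−649/15743)·2080000000/649 = 2.202985 × 10^6
  → Var(ȳ_str) = 3.4007783 × 10^6.
Var(ȳ_srs) = (1 − 780/18593)·5089000000/780 = 6.2506538 × 10^6.
deff = (3.4007783 × 10^6) / (6.2506538 × 10^6) = 0.5441.

0.5441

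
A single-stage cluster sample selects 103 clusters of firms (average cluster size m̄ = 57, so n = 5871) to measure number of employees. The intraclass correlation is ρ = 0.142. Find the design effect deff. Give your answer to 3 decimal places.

deff = 1 + (57 − 1)·0.142 = 1 + 7.952 = 8.952.

8.952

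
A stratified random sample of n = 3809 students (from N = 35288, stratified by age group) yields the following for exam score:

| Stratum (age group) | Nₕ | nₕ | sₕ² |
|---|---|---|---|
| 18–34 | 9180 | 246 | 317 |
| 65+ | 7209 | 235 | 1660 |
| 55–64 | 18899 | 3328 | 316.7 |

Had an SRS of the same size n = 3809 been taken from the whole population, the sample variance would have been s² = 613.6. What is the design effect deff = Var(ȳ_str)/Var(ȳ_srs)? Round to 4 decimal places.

Var(ȳ_str) = Σ Wₕ²(1−fₕ)sₕ²/nₕ with Wₕ = Nₕ/35288:
  18–34: (9180/35288)²·(1−246/9180)·317/246 = 0.084870878
  65+: (7209/35288)²·(1−235/7209)·1660/235 = 0.28519579
  55–64: (18899/35288)²·(1−3328/18899)·316.7/3328 = 0.022488785
  → Var(ȳ_str) = 0.39255545.
Var(ȳ_srs) = (1 − 3809/35288)·613.6/3809 = 0.1437038.
deff = 0.39255545 / 0.1437038 = 2.7317.

2.7317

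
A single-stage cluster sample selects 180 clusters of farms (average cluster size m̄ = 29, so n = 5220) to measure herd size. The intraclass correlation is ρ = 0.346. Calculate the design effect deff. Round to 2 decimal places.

10.69

deff = 1 + (29 − 1)·0.346 = 1 + 9.688 = 10.688.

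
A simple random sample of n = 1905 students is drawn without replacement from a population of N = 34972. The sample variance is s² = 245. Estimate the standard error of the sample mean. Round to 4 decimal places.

Under SRS without replacement, Var(ȳ) = (1 − f)·s²/n with f = n/N = 1905/34972 = 0.05447215.
Var(ȳ) = (1 − 0.05447215)·245/1905 = 0.94552785·0.12860892 = 0.12160332.
SE(ȳ) = √(0.12160332) = 0.3487.

0.3487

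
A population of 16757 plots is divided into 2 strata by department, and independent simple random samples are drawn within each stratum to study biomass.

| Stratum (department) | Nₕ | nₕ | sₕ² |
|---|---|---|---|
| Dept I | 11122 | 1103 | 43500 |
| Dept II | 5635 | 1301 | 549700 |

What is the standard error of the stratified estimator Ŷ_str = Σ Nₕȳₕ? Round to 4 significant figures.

Var(Ŷ_str) = Σₕ Nₕ²(1 − fₕ)sₕ²/nₕ.
Dept I: 11122²·(1 − 1103/11122)·43500/1103 = 4.3946168 × 10^9.
Dept II: 5635²·(1 − 1301/5635)·549700/1301 = 1.0318849 × 10^10.
Sum = 1.4713466 × 10^10.
SE = √(1.4713466 × 10^10) = 121300.

121300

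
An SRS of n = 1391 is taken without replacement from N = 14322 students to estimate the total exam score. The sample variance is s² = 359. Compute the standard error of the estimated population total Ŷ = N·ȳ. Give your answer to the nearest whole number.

Var(Ŷ) = N²·Var(ȳ) = N²·(1 − n/N)·s²/n.
f = 1391/14322 = 0.09712331; Var(ȳ) = 0.90287669·359/1391 = 0.23302138.
Var(Ŷ) = 14322² · 0.23302138 = 4.7797272 × 10^7.
SE(Ŷ) = √(4.7797272 × 10^7) = 6914.

6914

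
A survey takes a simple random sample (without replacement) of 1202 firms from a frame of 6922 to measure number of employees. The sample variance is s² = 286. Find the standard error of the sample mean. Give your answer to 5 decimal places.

0.44342

Under SRS without replacement, Var(ȳ) = (1 − f)·s²/n with f = n/N = 1202/6922 = 0.17364923.
Var(ȳ) = (1 − 0.17364923)·286/1202 = 0.82635077·0.23793677 = 0.19661923.
SE(ȳ) = √(0.19661923) = 0.44342.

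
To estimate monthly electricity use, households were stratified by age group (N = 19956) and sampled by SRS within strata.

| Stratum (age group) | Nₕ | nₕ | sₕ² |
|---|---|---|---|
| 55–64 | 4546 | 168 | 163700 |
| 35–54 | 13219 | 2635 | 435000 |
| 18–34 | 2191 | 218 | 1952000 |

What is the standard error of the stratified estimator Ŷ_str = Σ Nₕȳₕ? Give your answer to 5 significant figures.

284950

Var(Ŷ_str) = Σₕ Nₕ²(1 − fₕ)sₕ²/nₕ.
55–64: 4546²·(1 − 168/4546)·163700/168 = 1.9392982 × 10^10.
35–54: 13219²·(1 − 2635/13219)·435000/2635 = 2.309708 × 10^10.
18–34: 2191²·(1 − 218/2191)·1952000/218 = 3.8707291 × 10^10.
Sum = 8.1197353 × 10^10.
SE = √(8.1197353 × 10^10) = 284950.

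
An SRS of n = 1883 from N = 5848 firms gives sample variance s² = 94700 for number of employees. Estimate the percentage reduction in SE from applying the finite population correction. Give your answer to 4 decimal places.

f = n/N = 1883/5848 = 0.32199042.
SE_no-fpc = √(s²/n) = 7.0916914; SE_fpc = √((1−f)s²/n) = 5.8393935.
Ratio = √(1−f) = 0.82341337. Reduction = 100·(1 − 0.82341337) = 17.6587%.

17.6587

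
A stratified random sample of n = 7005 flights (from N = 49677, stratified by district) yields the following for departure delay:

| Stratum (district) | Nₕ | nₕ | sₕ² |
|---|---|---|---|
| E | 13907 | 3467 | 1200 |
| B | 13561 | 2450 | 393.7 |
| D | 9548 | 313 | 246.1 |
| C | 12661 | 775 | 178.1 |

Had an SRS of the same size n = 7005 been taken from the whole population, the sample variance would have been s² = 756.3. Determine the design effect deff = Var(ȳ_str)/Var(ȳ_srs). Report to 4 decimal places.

Var(ȳ_str) = Σ Wₕ²(1−fₕ)sₕ²/nₕ with Wₕ = Nₕ/49677:
  E: (13907/49677)²·(1−3467/13907)·1200/3467 = 0.020363416
  B: (13561/49677)²·(1−2450/13561)·393.7/2450 = 0.0098114563
  D: (9548/49677)²·(1−313/9548)·246.1/313 = 0.028093501
  C: (12661/49677)²·(1−775/12661)·178.1/775 = 0.014013778
  → Var(ȳ_str) = 0.072282151.
Var(ȳ_srs) = (1 − 7005/49677)·756.3/7005 = 0.092741389.
deff = 0.072282151 / 0.092741389 = 0.7794.

0.7794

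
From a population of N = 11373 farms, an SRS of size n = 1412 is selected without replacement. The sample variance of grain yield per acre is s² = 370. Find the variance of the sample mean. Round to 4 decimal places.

0.2295

Under SRS without replacement, Var(ȳ) = (1 − f)·s²/n with f = n/N = 1412/11373 = 0.12415370.
Var(ȳ) = (1 − 0.12415370)·370/1412 = 0.87584630·0.26203966 = 0.22950647.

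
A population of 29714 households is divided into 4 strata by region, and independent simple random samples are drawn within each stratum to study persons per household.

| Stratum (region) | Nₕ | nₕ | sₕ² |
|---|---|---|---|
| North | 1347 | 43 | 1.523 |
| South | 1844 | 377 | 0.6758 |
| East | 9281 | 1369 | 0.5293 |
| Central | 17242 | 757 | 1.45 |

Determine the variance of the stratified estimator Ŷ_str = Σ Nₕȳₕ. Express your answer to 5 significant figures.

639890

Var(Ŷ_str) = Σₕ Nₕ²(1 − fₕ)sₕ²/nₕ.
North: 1347²·(1 − 43/1347)·1.523/43 = 62212.354.
South: 1844²·(1 − 377/1844)·0.6758/377 = 4849.1751.
East: 9281²·(1 − 1369/9281)·0.5293/1369 = 28390.922.
Central: 17242²·(1 − 757/17242)·1.45/757 = 544438.36.
Sum = 639890.81.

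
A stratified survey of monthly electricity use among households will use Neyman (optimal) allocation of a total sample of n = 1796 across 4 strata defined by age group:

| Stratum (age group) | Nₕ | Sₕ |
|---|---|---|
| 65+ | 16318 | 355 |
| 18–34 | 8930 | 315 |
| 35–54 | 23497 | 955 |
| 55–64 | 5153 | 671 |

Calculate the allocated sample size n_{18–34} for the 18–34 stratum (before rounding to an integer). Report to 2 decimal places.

Neyman allocation: nₕ = n·NₕSₕ / Σⱼ NⱼSⱼ.
Σ NⱼSⱼ = 16318·355 + 8930·315 + 23497·955 + 5153·671 = 3.4503138 × 10^7.
n_{18–34} = 1796·8930·315 / (3.4503138 × 10^7) = 146.42.

146.42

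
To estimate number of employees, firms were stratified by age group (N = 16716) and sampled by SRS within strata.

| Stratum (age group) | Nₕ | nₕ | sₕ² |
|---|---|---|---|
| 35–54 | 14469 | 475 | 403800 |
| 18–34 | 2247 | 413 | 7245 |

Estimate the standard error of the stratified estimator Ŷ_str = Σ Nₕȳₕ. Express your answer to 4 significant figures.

415000

Var(Ŷ_str) = Σₕ Nₕ²(1 − fₕ)sₕ²/nₕ.
35–54: 14469²·(1 − 475/14469)·403800/475 = 1.7212862 × 10^11.
18–34: 2247²·(1 − 413/2247)·7245/413 = 7.2292084 × 10^7.
Sum = 1.7220091 × 10^11.
SE = √(1.7220091 × 10^11) = 415000.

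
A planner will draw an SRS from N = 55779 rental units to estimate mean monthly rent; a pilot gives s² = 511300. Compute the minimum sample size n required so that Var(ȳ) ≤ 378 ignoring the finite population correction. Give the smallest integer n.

Without fpc, n₀ = s²/D = 511300/378 = 1352.6455.
Rounding up, n = 1353.

1353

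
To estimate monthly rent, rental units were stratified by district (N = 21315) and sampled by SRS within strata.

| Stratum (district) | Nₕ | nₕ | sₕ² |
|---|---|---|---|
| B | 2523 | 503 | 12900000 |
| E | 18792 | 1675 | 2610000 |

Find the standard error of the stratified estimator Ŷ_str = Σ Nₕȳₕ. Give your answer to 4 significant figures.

Var(Ŷ_str) = Σₕ Nₕ²(1 − fₕ)sₕ²/nₕ.
B: 2523²·(1 − 503/2523)·12900000/503 = 1.3070444 × 10^11.
E: 18792²·(1 − 1675/18792)·2610000/1675 = 5.0121764 × 10^11.
Sum = 6.3192208 × 10^11.
SE = √(6.3192208 × 10^11) = 794900.

794900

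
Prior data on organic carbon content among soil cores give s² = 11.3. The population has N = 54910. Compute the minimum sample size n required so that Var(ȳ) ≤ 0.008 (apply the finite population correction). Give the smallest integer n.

Without fpc, n₀ = s²/D = 11.3/0.008 = 1412.5000.
With fpc, (1 − n/N)·s²/n ≤ D requires n ≥ n₀/(1 + n₀/N) = 1412.5000/(1 + 1412.5000/54910) = 1377.0762.
Rounding up, n = 1378.

1378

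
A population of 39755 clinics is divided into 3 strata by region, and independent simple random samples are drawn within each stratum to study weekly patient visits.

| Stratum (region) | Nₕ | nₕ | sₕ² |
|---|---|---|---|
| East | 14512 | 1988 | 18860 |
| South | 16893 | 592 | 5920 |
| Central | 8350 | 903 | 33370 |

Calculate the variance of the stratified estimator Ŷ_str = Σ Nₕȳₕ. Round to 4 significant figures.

6.776 × 10^9

Var(Ŷ_str) = Σₕ Nₕ²(1 − fₕ)sₕ²/nₕ.
East: 14512²·(1 − 1988/14512)·18860/1988 = 1.7242317 × 10^9.
South: 16893²·(1 − 592/16893)·5920/592 = 2.7537279 × 10^9.
Central: 8350²·(1 − 903/8350)·33370/903 = 2.2979273 × 10^9.
Sum = 6.7758869 × 10^9.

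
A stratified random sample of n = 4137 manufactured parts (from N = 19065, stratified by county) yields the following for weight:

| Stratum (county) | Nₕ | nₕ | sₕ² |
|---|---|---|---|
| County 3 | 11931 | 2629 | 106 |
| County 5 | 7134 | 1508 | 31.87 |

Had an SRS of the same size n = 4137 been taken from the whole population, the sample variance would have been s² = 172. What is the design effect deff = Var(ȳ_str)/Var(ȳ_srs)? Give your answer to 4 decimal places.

0.4499

Var(ȳ_str) = Σ Wₕ²(1−fₕ)sₕ²/nₕ with Wₕ = Nₕ/19065:
  County 3: (11931/19065)²·(1−2629/11931)·106/2629 = 0.012311043
  County 5: (7134/19065)²·(1−1508/7134)·31.87/1508 = 0.0023336726
  → Var(ȳ_str) = 0.014644716.
Var(ȳ_srs) = (1 − 4137/19065)·172/4137 = 0.032554254.
deff = 0.014644716 / 0.032554254 = 0.4499.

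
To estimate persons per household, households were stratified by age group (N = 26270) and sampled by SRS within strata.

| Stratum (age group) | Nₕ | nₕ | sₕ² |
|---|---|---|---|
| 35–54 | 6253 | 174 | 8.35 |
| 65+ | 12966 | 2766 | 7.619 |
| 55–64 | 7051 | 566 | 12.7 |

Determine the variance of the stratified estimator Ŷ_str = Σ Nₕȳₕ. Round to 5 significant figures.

Var(Ŷ_str) = Σₕ Nₕ²(1 − fₕ)sₕ²/nₕ.
35–54: 6253²·(1 − 174/6253)·8.35/174 = 1.8241385 × 10^6.
65+: 12966²·(1 − 2766/12966)·7.619/2766 = 364293.97.
55–64: 7051²·(1 − 566/7051)·12.7/566 = 1.0260015 × 10^6.
Sum = 3.214434 × 10^6.

3.2144 × 10^6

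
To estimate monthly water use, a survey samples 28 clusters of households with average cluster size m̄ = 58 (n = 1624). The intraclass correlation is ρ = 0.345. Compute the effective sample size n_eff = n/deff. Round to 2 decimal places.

deff = 1 + (58 − 1)·0.345 = 1 + 19.665 = 20.665.
n_eff = 1624 / 20.665 = 78.59.

78.59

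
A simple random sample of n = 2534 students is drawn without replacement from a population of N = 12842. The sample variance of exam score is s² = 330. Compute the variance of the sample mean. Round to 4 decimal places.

0.1045

Under SRS without replacement, Var(ȳ) = (1 − f)·s²/n with f = n/N = 2534/12842 = 0.19732129.
Var(ȳ) = (1 − 0.19732129)·330/2534 = 0.80267871·0.13022889 = 0.10453196.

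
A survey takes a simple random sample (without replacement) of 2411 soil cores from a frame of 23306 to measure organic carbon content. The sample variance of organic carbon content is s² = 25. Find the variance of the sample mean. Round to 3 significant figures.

0.00930

Under SRS without replacement, Var(ȳ) = (1 − f)·s²/n with f = n/N = 2411/23306 = 0.10344976.
Var(ȳ) = (1 − 0.10344976)·25/2411 = 0.89655024·0.010369141 = 0.0092964563.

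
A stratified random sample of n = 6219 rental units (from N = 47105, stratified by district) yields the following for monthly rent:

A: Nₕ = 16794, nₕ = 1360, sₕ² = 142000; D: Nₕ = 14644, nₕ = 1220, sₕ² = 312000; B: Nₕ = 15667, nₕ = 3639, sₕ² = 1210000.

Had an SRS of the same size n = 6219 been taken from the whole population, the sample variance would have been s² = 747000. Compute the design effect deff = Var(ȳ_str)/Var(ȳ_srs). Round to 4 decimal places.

0.6052

Var(ȳ_str) = Σ Wₕ²(1−fₕ)sₕ²/nₕ with Wₕ = Nₕ/47105:
  A: (16794/47105)²·(1−1360/16794)·142000/1360 = 12.196861
  D: (14644/47105)²·(1−1220/14644)·312000/1220 = 22.657
  B: (15667/47105)²·(1−3639/15667)·1210000/3639 = 28.238951
  → Var(ȳ_str) = 63.092812.
Var(ȳ_srs) = (1 − 6219/47105)·747000/6219 = 104.25759.
deff = 63.092812 / 104.25759 = 0.6052.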